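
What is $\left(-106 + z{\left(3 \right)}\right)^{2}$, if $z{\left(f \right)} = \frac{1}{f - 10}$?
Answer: $\frac{552049}{49} \approx 11266.0$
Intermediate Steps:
$z{\left(f \right)} = \frac{1}{-10 + f}$
$\left(-106 + z{\left(3 \right)}\right)^{2} = \left(-106 + \frac{1}{-10 + 3}\right)^{2} = \left(-106 + \frac{1}{-7}\right)^{2} = \left(-106 - \frac{1}{7}\right)^{2} = \left(- \frac{743}{7}\right)^{2} = \frac{552049}{49}$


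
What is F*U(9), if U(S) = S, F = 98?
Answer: 882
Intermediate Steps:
F*U(9) = 98*9 = 882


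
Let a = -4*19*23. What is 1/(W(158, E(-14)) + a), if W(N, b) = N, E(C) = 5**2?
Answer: -1/1590 ≈ -0.00062893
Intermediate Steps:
E(C) = 25
a = -1748 (a = -76*23 = -1748)
1/(W(158, E(-14)) + a) = 1/(158 - 1748) = 1/(-1590) = -1/1590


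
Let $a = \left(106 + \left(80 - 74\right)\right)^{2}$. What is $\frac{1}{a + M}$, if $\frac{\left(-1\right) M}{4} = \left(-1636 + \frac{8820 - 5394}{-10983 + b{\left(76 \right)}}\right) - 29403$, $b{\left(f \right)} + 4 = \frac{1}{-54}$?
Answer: $\frac{593299}{81104713316} \approx 7.3152 \cdot 10^{-6}$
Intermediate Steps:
$b{\left(f \right)} = - \frac{217}{54}$ ($b{\left(f \right)} = -4 + \frac{1}{-54} = -4 - \frac{1}{54} = - \frac{217}{54}$)
$M = \frac{73662370660}{593299}$ ($M = - 4 \left(\left(-1636 + \frac{8820 - 5394}{-10983 - \frac{217}{54}}\right) - 29403\right) = - 4 \left(\left(-1636 + \frac{3426}{- \frac{593299}{54}}\right) - 29403\right) = - 4 \left(\left(-1636 + 3426 \left(- \frac{54}{593299}\right)\right) - 29403\right) = - 4 \left(\left(-1636 - \frac{185004}{593299}\right) - 29403\right) = - 4 \left(- \frac{970822168}{593299} - 29403\right) = \left(-4\right) \left(- \frac{18415592665}{593299}\right) = \frac{73662370660}{593299} \approx 1.2416 \cdot 10^{5}$)
$a = 12544$ ($a = \left(106 + 6\right)^{2} = 112^{2} = 12544$)
$\frac{1}{a + M} = \frac{1}{12544 + \frac{73662370660}{593299}} = \frac{1}{\frac{81104713316}{593299}} = \frac{593299}{81104713316}$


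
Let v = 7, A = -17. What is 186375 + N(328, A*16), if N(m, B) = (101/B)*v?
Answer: 50693293/272 ≈ 1.8637e+5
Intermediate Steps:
N(m, B) = 707/B (N(m, B) = (101/B)*7 = 707/B)
186375 + N(328, A*16) = 186375 + 707/((-17*16)) = 186375 + 707/(-272) = 186375 + 707*(-1/272) = 186375 - 707/272 = 50693293/272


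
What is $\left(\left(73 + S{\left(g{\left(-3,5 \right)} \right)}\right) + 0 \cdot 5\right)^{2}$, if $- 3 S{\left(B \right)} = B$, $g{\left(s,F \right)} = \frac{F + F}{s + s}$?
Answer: $\frac{438244}{81} \approx 5410.4$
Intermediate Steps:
$g{\left(s,F \right)} = \frac{F}{s}$ ($g{\left(s,F \right)} = \frac{2 F}{2 s} = 2 F \frac{1}{2 s} = \frac{F}{s}$)
$S{\left(B \right)} = - \frac{B}{3}$
$\left(\left(73 + S{\left(g{\left(-3,5 \right)} \right)}\right) + 0 \cdot 5\right)^{2} = \left(\left(73 - \frac{5 \frac{1}{-3}}{3}\right) + 0 \cdot 5\right)^{2} = \left(\left(73 - \frac{5 \left(- \frac{1}{3}\right)}{3}\right) + 0\right)^{2} = \left(\left(73 - - \frac{5}{9}\right) + 0\right)^{2} = \left(\left(73 + \frac{5}{9}\right) + 0\right)^{2} = \left(\frac{662}{9} + 0\right)^{2} = \left(\frac{662}{9}\right)^{2} = \frac{438244}{81}$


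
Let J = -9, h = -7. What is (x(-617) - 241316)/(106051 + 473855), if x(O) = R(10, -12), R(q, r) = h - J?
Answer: -40219/96651 ≈ -0.41613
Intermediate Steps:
R(q, r) = 2 (R(q, r) = -7 - 1*(-9) = -7 + 9 = 2)
x(O) = 2
(x(-617) - 241316)/(106051 + 473855) = (2 - 241316)/(106051 + 473855) = -241314/579906 = -241314*1/579906 = -40219/96651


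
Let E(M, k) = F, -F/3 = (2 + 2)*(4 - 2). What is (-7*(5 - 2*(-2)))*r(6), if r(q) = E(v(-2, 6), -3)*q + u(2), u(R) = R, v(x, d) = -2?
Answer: 8946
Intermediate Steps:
F = -24 (F = -3*(2 + 2)*(4 - 2) = -12*2 = -3*8 = -24)
E(M, k) = -24
r(q) = 2 - 24*q (r(q) = -24*q + 2 = 2 - 24*q)
(-7*(5 - 2*(-2)))*r(6) = (-7*(5 - 2*(-2)))*(2 - 24*6) = (-7*(5 + 4))*(2 - 144) = -7*9*(-142) = -63*(-142) = 8946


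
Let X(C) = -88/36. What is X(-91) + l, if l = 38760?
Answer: 348818/9 ≈ 38758.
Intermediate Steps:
X(C) = -22/9 (X(C) = -88*1/36 = -22/9)
X(-91) + l = -22/9 + 38760 = 348818/9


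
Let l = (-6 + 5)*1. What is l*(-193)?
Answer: 193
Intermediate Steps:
l = -1 (l = -1*1 = -1)
l*(-193) = -1*(-193) = 193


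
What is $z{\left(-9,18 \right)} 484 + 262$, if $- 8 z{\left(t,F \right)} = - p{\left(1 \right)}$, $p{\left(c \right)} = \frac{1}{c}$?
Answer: $\frac{645}{2} \approx 322.5$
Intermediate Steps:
$z{\left(t,F \right)} = \frac{1}{8}$ ($z{\left(t,F \right)} = - \frac{\left(-1\right) 1^{-1}}{8} = - \frac{\left(-1\right) 1}{8} = \left(- \frac{1}{8}\right) \left(-1\right) = \frac{1}{8}$)
$z{\left(-9,18 \right)} 484 + 262 = \frac{1}{8} \cdot 484 + 262 = \frac{121}{2} + 262 = \frac{645}{2}$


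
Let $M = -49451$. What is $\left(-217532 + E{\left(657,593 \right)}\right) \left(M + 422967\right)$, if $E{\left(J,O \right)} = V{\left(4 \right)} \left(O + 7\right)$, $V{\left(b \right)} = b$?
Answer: $-80355244112$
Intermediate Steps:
$E{\left(J,O \right)} = 28 + 4 O$ ($E{\left(J,O \right)} = 4 \left(O + 7\right) = 4 \left(7 + O\right) = 28 + 4 O$)
$\left(-217532 + E{\left(657,593 \right)}\right) \left(M + 422967\right) = \left(-217532 + \left(28 + 4 \cdot 593\right)\right) \left(-49451 + 422967\right) = \left(-217532 + \left(28 + 2372\right)\right) 373516 = \left(-217532 + 2400\right) 373516 = \left(-215132\right) 373516 = -80355244112$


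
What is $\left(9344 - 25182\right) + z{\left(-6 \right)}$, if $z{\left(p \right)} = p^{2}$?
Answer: $-15802$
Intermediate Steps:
$\left(9344 - 25182\right) + z{\left(-6 \right)} = \left(9344 - 25182\right) + \left(-6\right)^{2} = -15838 + 36 = -15802$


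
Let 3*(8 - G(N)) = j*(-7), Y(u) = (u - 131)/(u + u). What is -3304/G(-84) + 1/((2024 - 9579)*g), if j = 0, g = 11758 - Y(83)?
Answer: -3045136386753/7373211590 ≈ -413.00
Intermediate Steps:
Y(u) = (-131 + u)/(2*u) (Y(u) = (-131 + u)/((2*u)) = (-131 + u)*(1/(2*u)) = (-131 + u)/(2*u))
g = 975938/83 (g = 11758 - (-131 + 83)/(2*83) = 11758 - (-48)/(2*83) = 11758 - 1*(-24/83) = 11758 + 24/83 = 975938/83 ≈ 11758.)
G(N) = 8 (G(N) = 8 - 0*(-7) = 8 - ⅓*0 = 8 + 0 = 8)
-3304/G(-84) + 1/((2024 - 9579)*g) = -3304/8 + 1/((2024 - 9579)*(975938/83)) = -3304*⅛ + (83/975938)/(-7555) = -413 - 1/7555*83/975938 = -413 - 83/7373211590 = -3045136386753/7373211590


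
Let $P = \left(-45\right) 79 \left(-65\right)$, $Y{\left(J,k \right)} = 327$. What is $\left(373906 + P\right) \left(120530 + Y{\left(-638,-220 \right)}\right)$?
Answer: $73116188717$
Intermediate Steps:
$P = 231075$ ($P = \left(-3555\right) \left(-65\right) = 231075$)
$\left(373906 + P\right) \left(120530 + Y{\left(-638,-220 \right)}\right) = \left(373906 + 231075\right) \left(120530 + 327\right) = 604981 \cdot 120857 = 73116188717$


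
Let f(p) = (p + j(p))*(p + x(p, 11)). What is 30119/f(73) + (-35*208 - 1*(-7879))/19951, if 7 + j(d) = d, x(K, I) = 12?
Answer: 607981354/235721065 ≈ 2.5792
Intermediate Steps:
j(d) = -7 + d
f(p) = (-7 + 2*p)*(12 + p) (f(p) = (p + (-7 + p))*(p + 12) = (-7 + 2*p)*(12 + p))
30119/f(73) + (-35*208 - 1*(-7879))/19951 = 30119/(-84 + 2*73² + 17*73) + (-35*208 - 1*(-7879))/19951 = 30119/(-84 + 2*5329 + 1241) + (-7280 + 7879)*(1/19951) = 30119/(-84 + 10658 + 1241) + 599*(1/19951) = 30119/11815 + 599/19951 = 607981354/235721065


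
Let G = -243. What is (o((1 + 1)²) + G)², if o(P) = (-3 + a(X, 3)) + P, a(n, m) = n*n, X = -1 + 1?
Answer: 58564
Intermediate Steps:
X = 0
a(n, m) = n²
o(P) = -3 + P (o(P) = (-3 + 0²) + P = (-3 + 0) + P = -3 + P)
(o((1 + 1)²) + G)² = ((-3 + (1 + 1)²) - 243)² = ((-3 + 2²) - 243)² = ((-3 + 4) - 243)² = (1 - 243)² = (-242)² = 58564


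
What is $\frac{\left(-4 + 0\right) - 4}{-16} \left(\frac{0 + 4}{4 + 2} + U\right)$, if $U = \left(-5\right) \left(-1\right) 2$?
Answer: $\frac{16}{3} \approx 5.3333$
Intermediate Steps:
$U = 10$ ($U = 5 \cdot 2 = 10$)
$\frac{\left(-4 + 0\right) - 4}{-16} \left(\frac{0 + 4}{4 + 2} + U\right) = \frac{\left(-4 + 0\right) - 4}{-16} \left(\frac{0 + 4}{4 + 2} + 10\right) = - \frac{-4 - 4}{16} \left(\frac{4}{6} + 10\right) = \left(- \frac{1}{16}\right) \left(-8\right) \left(4 \cdot \frac{1}{6} + 10\right) = \frac{\frac{2}{3} + 10}{2} = \frac{1}{2} \cdot \frac{32}{3} = \frac{16}{3}$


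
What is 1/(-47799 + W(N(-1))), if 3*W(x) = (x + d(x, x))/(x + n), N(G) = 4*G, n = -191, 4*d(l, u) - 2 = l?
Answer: -130/6213869 ≈ -2.0921e-5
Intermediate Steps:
d(l, u) = 1/2 + l/4
W(x) = (1/2 + 5*x/4)/(3*(-191 + x)) (W(x) = ((x + (1/2 + x/4))/(x - 191))/3 = ((1/2 + 5*x/4)/(-191 + x))/3 = (1/2 + 5*x/4)/(3*(-191 + x)))
1/(-47799 + W(N(-1))) = 1/(-47799 + (2 + 5*(4*(-1)))/(12*(-191 + 4*(-1)))) = 1/(-47799 + (2 + 5*(-4))/(12*(-191 - 4))) = 1/(-47799 + (1/12)*(2 - 20)/(-195)) = 1/(-47799 + (1/12)*(-1/195)*(-18)) = 1/(-47799 + 1/130) = 1/(-6213869/130) = -130/6213869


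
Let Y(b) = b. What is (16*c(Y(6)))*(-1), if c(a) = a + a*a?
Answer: -672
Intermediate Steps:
c(a) = a + a²
(16*c(Y(6)))*(-1) = (16*(6*(1 + 6)))*(-1) = (16*(6*7))*(-1) = (16*42)*(-1) = 672*(-1) = -672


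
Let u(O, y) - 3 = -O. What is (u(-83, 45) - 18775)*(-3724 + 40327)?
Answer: -684073467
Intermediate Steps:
u(O, y) = 3 - O
(u(-83, 45) - 18775)*(-3724 + 40327) = ((3 - 1*(-83)) - 18775)*(-3724 + 40327) = ((3 + 83) - 18775)*36603 = (86 - 18775)*36603 = -18689*36603 = -684073467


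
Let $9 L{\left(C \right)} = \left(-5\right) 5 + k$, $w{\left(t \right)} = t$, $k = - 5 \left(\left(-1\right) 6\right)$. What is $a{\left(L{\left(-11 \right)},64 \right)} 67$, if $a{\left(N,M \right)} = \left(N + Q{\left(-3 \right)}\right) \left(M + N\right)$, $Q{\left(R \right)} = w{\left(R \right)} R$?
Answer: $\frac{3347722}{81} \approx 41330.0$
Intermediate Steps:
$k = 30$ ($k = \left(-5\right) \left(-6\right) = 30$)
$Q{\left(R \right)} = R^{2}$ ($Q{\left(R \right)} = R R = R^{2}$)
$L{\left(C \right)} = \frac{5}{9}$ ($L{\left(C \right)} = \frac{\left(-5\right) 5 + 30}{9} = \frac{-25 + 30}{9} = \frac{1}{9} \cdot 5 = \frac{5}{9}$)
$a{\left(N,M \right)} = \left(9 + N\right) \left(M + N\right)$ ($a{\left(N,M \right)} = \left(N + \left(-3\right)^{2}\right) \left(M + N\right) = \left(N + 9\right) \left(M + N\right) = \left(9 + N\right) \left(M + N\right)$)
$a{\left(L{\left(-11 \right)},64 \right)} 67 = \left(\left(\frac{5}{9}\right)^{2} + 9 \cdot 64 + 9 \cdot \frac{5}{9} + 64 \cdot \frac{5}{9}\right) 67 = \left(\frac{25}{81} + 576 + 5 + \frac{320}{9}\right) 67 = \frac{49966}{81} \cdot 67 = \frac{3347722}{81}$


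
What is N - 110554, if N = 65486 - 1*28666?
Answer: -73734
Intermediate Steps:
N = 36820 (N = 65486 - 28666 = 36820)
N - 110554 = 36820 - 110554 = -73734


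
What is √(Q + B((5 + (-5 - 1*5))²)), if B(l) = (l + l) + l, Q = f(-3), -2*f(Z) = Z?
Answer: 3*√34/2 ≈ 8.7464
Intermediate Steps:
f(Z) = -Z/2
Q = 3/2 (Q = -½*(-3) = 3/2 ≈ 1.5000)
B(l) = 3*l (B(l) = 2*l + l = 3*l)
√(Q + B((5 + (-5 - 1*5))²)) = √(3/2 + 3*(5 + (-5 - 1*5))²) = √(3/2 + 3*(5 + (-5 - 5))²) = √(3/2 + 3*(5 - 10)²) = √(3/2 + 3*(-5)²) = √(3/2 + 3*25) = √(3/2 + 75) = √(153/2) = 3*√34/2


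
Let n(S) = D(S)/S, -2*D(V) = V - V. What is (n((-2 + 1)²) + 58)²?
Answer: 3364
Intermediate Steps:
D(V) = 0 (D(V) = -(V - V)/2 = -½*0 = 0)
n(S) = 0 (n(S) = 0/S = 0)
(n((-2 + 1)²) + 58)² = (0 + 58)² = 58² = 3364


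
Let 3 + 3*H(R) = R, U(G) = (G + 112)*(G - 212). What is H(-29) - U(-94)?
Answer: 16492/3 ≈ 5497.3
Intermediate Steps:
U(G) = (-212 + G)*(112 + G) (U(G) = (112 + G)*(-212 + G) = (-212 + G)*(112 + G))
H(R) = -1 + R/3
H(-29) - U(-94) = (-1 + (⅓)*(-29)) - (-23744 + (-94)² - 100*(-94)) = (-1 - 29/3) - (-23744 + 8836 + 9400) = -32/3 - 1*(-5508) = -32/3 + 5508 = 16492/3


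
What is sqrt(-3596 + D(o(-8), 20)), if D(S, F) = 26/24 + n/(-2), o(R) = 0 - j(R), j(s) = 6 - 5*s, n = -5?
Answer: I*sqrt(129327)/6 ≈ 59.937*I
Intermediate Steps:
o(R) = -6 + 5*R (o(R) = 0 - (6 - 5*R) = 0 + (-6 + 5*R) = -6 + 5*R)
D(S, F) = 43/12 (D(S, F) = 26/24 - 5/(-2) = 26*(1/24) - 5*(-1/2) = 13/12 + 5/2 = 43/12)
sqrt(-3596 + D(o(-8), 20)) = sqrt(-3596 + 43/12) = sqrt(-43109/12) = I*sqrt(129327)/6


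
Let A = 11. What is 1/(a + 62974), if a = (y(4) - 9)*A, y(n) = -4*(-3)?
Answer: 1/63007 ≈ 1.5871e-5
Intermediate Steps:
y(n) = 12
a = 33 (a = (12 - 9)*11 = 3*11 = 33)
1/(a + 62974) = 1/(33 + 62974) = 1/63007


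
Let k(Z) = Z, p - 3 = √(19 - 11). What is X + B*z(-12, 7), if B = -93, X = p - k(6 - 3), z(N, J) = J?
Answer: -651 + 2*√2 ≈ -648.17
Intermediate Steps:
p = 3 + 2*√2 (p = 3 + √(19 - 11) = 3 + √8 = 3 + 2*√2 ≈ 5.8284)
X = 2*√2 (X = (3 + 2*√2) - (6 - 3) = (3 + 2*√2) - 1*3 = (3 + 2*√2) - 3 = 2*√2 ≈ 2.8284)
X + B*z(-12, 7) = 2*√2 - 93*7 = 2*√2 - 651 = -651 + 2*√2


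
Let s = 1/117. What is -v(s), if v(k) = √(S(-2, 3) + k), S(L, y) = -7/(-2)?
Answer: -√21346/78 ≈ -1.8731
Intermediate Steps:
S(L, y) = 7/2 (S(L, y) = -7*(-½) = 7/2)
s = 1/117 ≈ 0.0085470
v(k) = √(7/2 + k)
-v(s) = -√(14 + 4*(1/117))/2 = -√(14 + 4/117)/2 = -√(1642/117)/2 = -√21346/39/2 = -√21346/78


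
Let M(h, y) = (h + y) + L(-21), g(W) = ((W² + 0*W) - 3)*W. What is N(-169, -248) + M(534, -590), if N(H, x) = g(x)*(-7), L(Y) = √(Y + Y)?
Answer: 106765680 + I*√42 ≈ 1.0677e+8 + 6.4807*I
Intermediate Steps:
L(Y) = √2*√Y (L(Y) = √(2*Y) = √2*√Y)
g(W) = W*(-3 + W²) (g(W) = ((W² + 0) - 3)*W = (W² - 3)*W = (-3 + W²)*W = W*(-3 + W²))
M(h, y) = h + y + I*√42 (M(h, y) = (h + y) + √2*√(-21) = (h + y) + √2*(I*√21) = (h + y) + I*√42 = h + y + I*√42)
N(H, x) = -7*x*(-3 + x²) (N(H, x) = (x*(-3 + x²))*(-7) = -7*x*(-3 + x²))
N(-169, -248) + M(534, -590) = 7*(-248)*(3 - 1*(-248)²) + (534 - 590 + I*√42) = 7*(-248)*(3 - 1*61504) + (-56 + I*√42) = 7*(-248)*(3 - 61504) + (-56 + I*√42) = 7*(-248)*(-61501) + (-56 + I*√42) = 106765736 + (-56 + I*√42) = 106765680 + I*√42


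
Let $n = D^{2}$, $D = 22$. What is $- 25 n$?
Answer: $-12100$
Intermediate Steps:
$n = 484$ ($n = 22^{2} = 484$)
$- 25 n = \left(-25\right) 484 = -12100$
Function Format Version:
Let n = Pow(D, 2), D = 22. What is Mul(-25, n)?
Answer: -12100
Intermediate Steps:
n = 484 (n = Pow(22, 2) = 484)
Mul(-25, n) = Mul(-25, 484) = -12100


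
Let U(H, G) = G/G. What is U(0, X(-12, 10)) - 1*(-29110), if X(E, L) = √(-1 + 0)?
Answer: 29111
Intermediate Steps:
X(E, L) = I (X(E, L) = √(-1) = I)
U(H, G) = 1
U(0, X(-12, 10)) - 1*(-29110) = 1 - 1*(-29110) = 1 + 29110 = 29111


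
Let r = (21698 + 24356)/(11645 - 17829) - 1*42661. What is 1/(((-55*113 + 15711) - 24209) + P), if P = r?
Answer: -3092/177423435 ≈ -1.7427e-5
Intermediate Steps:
r = -131930839/3092 (r = 46054/(-6184) - 42661 = 46054*(-1/6184) - 42661 = -23027/3092 - 42661 = -131930839/3092 ≈ -42668.)
P = -131930839/3092 ≈ -42668.
1/(((-55*113 + 15711) - 24209) + P) = 1/(((-55*113 + 15711) - 24209) - 131930839/3092) = 1/(((-6215 + 15711) - 24209) - 131930839/3092) = 1/((9496 - 24209) - 131930839/3092) = 1/(-14713 - 131930839/3092) = 1/(-177423435/3092) = -3092/177423435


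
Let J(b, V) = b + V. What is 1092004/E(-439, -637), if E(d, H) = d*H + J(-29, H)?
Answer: 1092004/278977 ≈ 3.9143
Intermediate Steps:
J(b, V) = V + b
E(d, H) = -29 + H + H*d (E(d, H) = d*H + (H - 29) = H*d + (-29 + H) = -29 + H + H*d)
1092004/E(-439, -637) = 1092004/(-29 - 637 - 637*(-439)) = 1092004/(-29 - 637 + 279643) = 1092004/278977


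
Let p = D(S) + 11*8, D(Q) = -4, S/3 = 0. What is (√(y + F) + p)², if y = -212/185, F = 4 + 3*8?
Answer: 1310328/185 + 1008*√25530/185 ≈ 7953.4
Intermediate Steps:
S = 0 (S = 3*0 = 0)
p = 84 (p = -4 + 11*8 = -4 + 88 = 84)
F = 28 (F = 4 + 24 = 28)
y = -212/185 (y = -212*1/185 = -212/185 ≈ -1.1459)
(√(y + F) + p)² = (√(-212/185 + 28) + 84)² = (√(4968/185) + 84)² = (6*√25530/185 + 84)² = (84 + 6*√25530/185)²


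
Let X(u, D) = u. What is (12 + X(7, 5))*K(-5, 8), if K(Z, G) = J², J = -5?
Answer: 475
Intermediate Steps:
K(Z, G) = 25 (K(Z, G) = (-5)² = 25)
(12 + X(7, 5))*K(-5, 8) = (12 + 7)*25 = 19*25 = 475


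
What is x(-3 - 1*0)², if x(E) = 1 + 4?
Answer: 25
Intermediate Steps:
x(E) = 5
x(-3 - 1*0)² = 5² = 25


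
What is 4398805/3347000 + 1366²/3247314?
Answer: 2052965579177/1086875995800 ≈ 1.8889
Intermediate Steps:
4398805/3347000 + 1366²/3247314 = 4398805*(1/3347000) + 1865956*(1/3247314) = 879761/669400 + 932978/1623657 = 2052965579177/1086875995800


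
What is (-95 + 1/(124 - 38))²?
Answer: 66732561/7396 ≈ 9022.8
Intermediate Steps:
(-95 + 1/(124 - 38))² = (-95 + 1/86)² = (-8169/86)² = 66732561/7396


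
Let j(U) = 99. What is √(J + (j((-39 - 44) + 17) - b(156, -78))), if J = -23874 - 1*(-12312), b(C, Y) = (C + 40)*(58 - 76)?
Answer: 23*I*√15 ≈ 89.079*I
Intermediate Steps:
b(C, Y) = -720 - 18*C (b(C, Y) = (40 + C)*(-18) = -720 - 18*C)
J = -11562 (J = -23874 + 12312 = -11562)
√(J + (j((-39 - 44) + 17) - b(156, -78))) = √(-11562 + (99 - (-720 - 18*156))) = √(-11562 + (99 - (-720 - 2808))) = √(-11562 + (99 - 1*(-3528))) = √(-11562 + (99 + 3528)) = √(-11562 + 3627) = √(-7935) = 23*I*√15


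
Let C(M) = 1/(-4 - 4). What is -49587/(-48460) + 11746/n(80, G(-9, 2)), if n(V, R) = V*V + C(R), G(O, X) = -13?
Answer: 7092494093/2481103540 ≈ 2.8586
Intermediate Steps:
C(M) = -⅛ (C(M) = 1/(-8) = -⅛)
n(V, R) = -⅛ + V² (n(V, R) = V*V - ⅛ = V² - ⅛ = -⅛ + V²)
-49587/(-48460) + 11746/n(80, G(-9, 2)) = -49587/(-48460) + 11746/(-⅛ + 80²) = -49587*(-1/48460) + 11746/(-⅛ + 6400) = 49587/48460 + 11746/(51199/8) = 49587/48460 + 11746*(8/51199) = 49587/48460 + 93968/51199 = 7092494093/2481103540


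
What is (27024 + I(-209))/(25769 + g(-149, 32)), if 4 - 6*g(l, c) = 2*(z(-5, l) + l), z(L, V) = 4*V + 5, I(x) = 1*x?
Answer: 80445/78049 ≈ 1.0307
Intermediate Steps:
I(x) = x
z(L, V) = 5 + 4*V
g(l, c) = -1 - 5*l/3 (g(l, c) = ⅔ - ((5 + 4*l) + l)/3 = ⅔ - (5 + 5*l)/3 = ⅔ - (10 + 10*l)/6 = ⅔ + (-5/3 - 5*l/3) = -1 - 5*l/3)
(27024 + I(-209))/(25769 + g(-149, 32)) = (27024 - 209)/(25769 + (-1 - 5/3*(-149))) = 26815/(25769 + (-1 + 745/3)) = 26815/(25769 + 742/3) = 26815/(78049/3) = 26815*(3/78049) = 80445/78049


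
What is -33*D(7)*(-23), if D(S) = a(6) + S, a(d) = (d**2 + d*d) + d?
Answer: 64515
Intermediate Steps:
a(d) = d + 2*d**2 (a(d) = (d**2 + d**2) + d = 2*d**2 + d = d + 2*d**2)
D(S) = 78 + S (D(S) = 6*(1 + 2*6) + S = 6*(1 + 12) + S = 6*13 + S = 78 + S)
-33*D(7)*(-23) = -33*(78 + 7)*(-23) = -33*85*(-23) = -2805*(-23) = 64515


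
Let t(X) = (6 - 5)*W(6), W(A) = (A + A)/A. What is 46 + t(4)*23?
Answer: 92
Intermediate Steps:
W(A) = 2 (W(A) = (2*A)/A = 2)
t(X) = 2 (t(X) = (6 - 5)*2 = 1*2 = 2)
46 + t(4)*23 = 46 + 2*23 = 46 + 46 = 92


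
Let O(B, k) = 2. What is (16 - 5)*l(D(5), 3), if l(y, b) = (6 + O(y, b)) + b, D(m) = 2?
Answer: 121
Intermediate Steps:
l(y, b) = 8 + b (l(y, b) = (6 + 2) + b = 8 + b)
(16 - 5)*l(D(5), 3) = (16 - 5)*(8 + 3) = 11*11 = 121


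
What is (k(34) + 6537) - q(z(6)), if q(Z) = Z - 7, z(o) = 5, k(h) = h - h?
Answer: 6539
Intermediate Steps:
k(h) = 0
q(Z) = -7 + Z
(k(34) + 6537) - q(z(6)) = (0 + 6537) - (-7 + 5) = 6537 - 1*(-2) = 6537 + 2 = 6539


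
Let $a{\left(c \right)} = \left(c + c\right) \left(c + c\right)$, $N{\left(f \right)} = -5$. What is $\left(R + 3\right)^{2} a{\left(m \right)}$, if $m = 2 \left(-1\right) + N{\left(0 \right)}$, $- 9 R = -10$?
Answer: $\frac{268324}{81} \approx 3312.6$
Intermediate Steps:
$R = \frac{10}{9}$ ($R = \left(- \frac{1}{9}\right) \left(-10\right) = \frac{10}{9} \approx 1.1111$)
$m = -7$ ($m = 2 \left(-1\right) - 5 = -2 - 5 = -7$)
$a{\left(c \right)} = 4 c^{2}$ ($a{\left(c \right)} = 2 c 2 c = 4 c^{2}$)
$\left(R + 3\right)^{2} a{\left(m \right)} = \left(\frac{10}{9} + 3\right)^{2} \cdot 4 \left(-7\right)^{2} = \left(\frac{37}{9}\right)^{2} \cdot 4 \cdot 49 = \frac{1369}{81} \cdot 196 = \frac{268324}{81}$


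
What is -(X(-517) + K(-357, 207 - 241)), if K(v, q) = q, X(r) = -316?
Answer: 350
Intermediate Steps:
-(X(-517) + K(-357, 207 - 241)) = -(-316 + (207 - 241)) = -(-316 - 34) = -1*(-350) = 350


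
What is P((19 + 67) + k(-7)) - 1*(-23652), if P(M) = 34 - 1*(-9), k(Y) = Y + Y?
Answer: 23695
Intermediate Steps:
k(Y) = 2*Y
P(M) = 43 (P(M) = 34 + 9 = 43)
P((19 + 67) + k(-7)) - 1*(-23652) = 43 - 1*(-23652) = 43 + 23652 = 23695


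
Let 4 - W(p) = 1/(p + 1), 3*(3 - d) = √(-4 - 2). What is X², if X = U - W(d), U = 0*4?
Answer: (120*√6 + 643*I)/(2*(4*√6 + 23*I)) ≈ 14.135 - 0.3684*I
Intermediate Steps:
U = 0
d = 3 - I*√6/3 (d = 3 - √(-4 - 2)/3 = 3 - I*√6/3 ≈ 3.0 - 0.8165*I)
W(p) = 4 - 1/(1 + p) (W(p) = 4 - 1/(p + 1) = 4 - 1/(1 + p))
X = -(15 - 4*I*√6/3)/(4 - I*√6/3) (X = 0 - (3 + 4*(3 - I*√6/3))/(1 + (3 - I*√6/3)) = 0 - (3 + (12 - 4*I*√6/3))/(4 - I*√6/3) = 0 - (15 - 4*I*√6/3)/(4 - I*√6/3) = -(15 - 4*I*√6/3)/(4 - I*√6/3) ≈ -3.76 + 0.04899*I)
X² = (-94/25 + I*√6/50)²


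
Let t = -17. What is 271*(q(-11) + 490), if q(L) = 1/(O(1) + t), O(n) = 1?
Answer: 2124369/16 ≈ 1.3277e+5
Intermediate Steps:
q(L) = -1/16 (q(L) = 1/(1 - 17) = 1/(-16) = -1/16)
271*(q(-11) + 490) = 271*(-1/16 + 490) = 271*(7839/16) = 2124369/16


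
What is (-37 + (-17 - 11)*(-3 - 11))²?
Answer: 126025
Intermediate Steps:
(-37 + (-17 - 11)*(-3 - 11))² = (-37 - 28*(-14))² = (-37 + 392)² = 355² = 126025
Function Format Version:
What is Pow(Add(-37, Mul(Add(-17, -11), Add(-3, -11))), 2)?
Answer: 126025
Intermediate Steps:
Pow(Add(-37, Mul(Add(-17, -11), Add(-3, -11))), 2) = Pow(Add(-37, Mul(-28, -14)), 2) = Pow(Add(-37, 392), 2) = Pow(355, 2) = 126025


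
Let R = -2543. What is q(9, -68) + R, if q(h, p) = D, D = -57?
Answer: -2600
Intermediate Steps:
q(h, p) = -57
q(9, -68) + R = -57 - 2543 = -2600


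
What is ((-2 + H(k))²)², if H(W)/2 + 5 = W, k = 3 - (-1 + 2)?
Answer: 4096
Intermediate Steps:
k = 2 (k = 3 - 1*1 = 3 - 1 = 2)
H(W) = -10 + 2*W
((-2 + H(k))²)² = ((-2 + (-10 + 2*2))²)² = ((-2 + (-10 + 4))²)² = ((-2 - 6)²)² = ((-8)²)² = 64² = 4096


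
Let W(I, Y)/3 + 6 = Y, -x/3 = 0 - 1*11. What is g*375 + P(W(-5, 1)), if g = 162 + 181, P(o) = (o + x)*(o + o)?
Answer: 128085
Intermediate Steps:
x = 33 (x = -3*(0 - 1*11) = -3*(0 - 11) = -3*(-11) = 33)
W(I, Y) = -18 + 3*Y
P(o) = 2*o*(33 + o) (P(o) = (o + 33)*(o + o) = (33 + o)*(2*o) = 2*o*(33 + o))
g = 343
g*375 + P(W(-5, 1)) = 343*375 + 2*(-18 + 3*1)*(33 + (-18 + 3*1)) = 128625 + 2*(-18 + 3)*(33 + (-18 + 3)) = 128625 + 2*(-15)*(33 - 15) = 128625 + 2*(-15)*18 = 128625 - 540 = 128085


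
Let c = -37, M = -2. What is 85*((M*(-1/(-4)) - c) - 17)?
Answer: 3315/2 ≈ 1657.5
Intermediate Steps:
85*((M*(-1/(-4)) - c) - 17) = 85*((-(-2)/(-4) - 1*(-37)) - 17) = 85*((-(-2)*(-1)/4 + 37) - 17) = 85*((-2*1/4 + 37) - 17) = 85*((-1/2 + 37) - 17) = 85*(73/2 - 17) = 85*(39/2) = 3315/2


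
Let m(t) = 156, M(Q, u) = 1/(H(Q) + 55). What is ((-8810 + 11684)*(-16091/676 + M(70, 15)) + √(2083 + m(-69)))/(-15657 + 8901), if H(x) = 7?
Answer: 238773357/23596456 - √2239/6756 ≈ 10.112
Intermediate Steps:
M(Q, u) = 1/62 (M(Q, u) = 1/(7 + 55) = 1/62)
((-8810 + 11684)*(-16091/676 + M(70, 15)) + √(2083 + m(-69)))/(-15657 + 8901) = ((-8810 + 11684)*(-16091/676 + 1/62) + √(2083 + 156))/(-15657 + 8901) = (2874*(-16091*1/676 + 1/62) + √2239)/(-6756) = (2874*(-16091/676 + 1/62) + √2239)*(-1/6756) = (2874*(-498483/20956) + √2239)*(-1/6756) = (-716320071/10478 + √2239)*(-1/6756) = 238773357/23596456 - √2239/6756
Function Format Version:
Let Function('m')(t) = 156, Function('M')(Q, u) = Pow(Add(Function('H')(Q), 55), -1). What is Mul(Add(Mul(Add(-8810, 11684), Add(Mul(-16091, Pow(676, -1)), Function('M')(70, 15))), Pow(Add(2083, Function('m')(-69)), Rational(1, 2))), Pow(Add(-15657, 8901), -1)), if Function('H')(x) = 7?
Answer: Add(Rational(238773357, 23596456), Mul(Rational(-1, 6756), Pow(2239, Rational(1, 2)))) ≈ 10.112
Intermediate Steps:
Function('M')(Q, u) = Rational(1, 62) (Function('M')(Q, u) = Pow(Add(7, 55), -1) = Pow(62, -1) = Rational(1, 62))
Mul(Add(Mul(Add(-8810, 11684), Add(Mul(-16091, Pow(676, -1)), Function('M')(70, 15))), Pow(Add(2083, Function('m')(-69)), Rational(1, 2))), Pow(Add(-15657, 8901), -1)) = Mul(Add(Mul(Add(-8810, 11684), Add(Mul(-16091, Pow(676, -1)), Rational(1, 62))), Pow(Add(2083, 156), Rational(1, 2))), Pow(Add(-15657, 8901), -1)) = Mul(Add(Mul(2874, Add(Mul(-16091, Rational(1, 676)), Rational(1, 62))), Pow(2239, Rational(1, 2))), Pow(-6756, -1)) = Mul(Add(Mul(2874, Add(Rational(-16091, 676), Rational(1, 62))), Pow(2239, Rational(1, 2))), Rational(-1, 6756)) = Mul(Add(Mul(2874, Rational(-498483, 20956)), Pow(2239, Rational(1, 2))), Rational(-1, 6756)) = Mul(Add(Rational(-716320071, 10478), Pow(2239, Rational(1, 2))), Rational(-1, 6756)) = Add(Rational(238773357, 23596456), Mul(Rational(-1, 6756), Pow(2239, Rational(1, 2))))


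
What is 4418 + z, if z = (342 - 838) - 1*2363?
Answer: 1559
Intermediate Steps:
z = -2859 (z = -496 - 2363 = -2859)
4418 + z = 4418 - 2859 = 1559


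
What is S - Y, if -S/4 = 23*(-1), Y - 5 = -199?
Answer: 286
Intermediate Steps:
Y = -194 (Y = 5 - 199 = -194)
S = 92 (S = -92*(-1) = -4*(-23) = 92)
S - Y = 92 - 1*(-194) = 92 + 194 = 286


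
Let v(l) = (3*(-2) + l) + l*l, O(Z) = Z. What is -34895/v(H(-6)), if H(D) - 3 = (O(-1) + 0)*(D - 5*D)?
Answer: -34895/414 ≈ -84.287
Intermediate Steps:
H(D) = 3 + 4*D (H(D) = 3 + (-1 + 0)*(D - 5*D) = 3 - (-4)*D = 3 + 4*D)
v(l) = -6 + l + l² (v(l) = (-6 + l) + l² = -6 + l + l²)
-34895/v(H(-6)) = -34895/(-6 + (3 + 4*(-6)) + (3 + 4*(-6))²) = -34895/(-6 + (3 - 24) + (3 - 24)²) = -34895/(-6 - 21 + (-21)²) = -34895/(-6 - 21 + 441) = -34895/414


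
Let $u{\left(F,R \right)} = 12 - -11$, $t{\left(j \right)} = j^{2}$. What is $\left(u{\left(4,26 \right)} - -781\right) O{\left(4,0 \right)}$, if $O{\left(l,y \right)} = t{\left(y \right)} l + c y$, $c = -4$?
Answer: $0$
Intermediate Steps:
$O{\left(l,y \right)} = - 4 y + l y^{2}$ ($O{\left(l,y \right)} = y^{2} l - 4 y = l y^{2} - 4 y = - 4 y + l y^{2}$)
$u{\left(F,R \right)} = 23$ ($u{\left(F,R \right)} = 12 + 11 = 23$)
$\left(u{\left(4,26 \right)} - -781\right) O{\left(4,0 \right)} = \left(23 - -781\right) 0 \left(-4 + 4 \cdot 0\right) = \left(23 + 781\right) 0 \left(-4 + 0\right) = 804 \cdot 0 \left(-4\right) = 804 \cdot 0 = 0$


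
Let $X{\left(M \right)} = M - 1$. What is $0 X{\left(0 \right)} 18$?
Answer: $0$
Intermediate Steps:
$X{\left(M \right)} = -1 + M$ ($X{\left(M \right)} = M - 1 = -1 + M$)
$0 X{\left(0 \right)} 18 = 0 \left(-1 + 0\right) 18 = 0 \left(-1\right) 18 = 0 \cdot 18 = 0$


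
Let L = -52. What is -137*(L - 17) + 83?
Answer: 9536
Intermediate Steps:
-137*(L - 17) + 83 = -137*(-52 - 17) + 83 = -137*(-69) + 83 = 9453 + 83 = 9536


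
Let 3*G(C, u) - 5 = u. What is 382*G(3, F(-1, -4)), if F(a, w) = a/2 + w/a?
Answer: 3247/3 ≈ 1082.3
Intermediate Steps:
F(a, w) = a/2 + w/a (F(a, w) = a*(1/2) + w/a = a/2 + w/a)
G(C, u) = 5/3 + u/3
382*G(3, F(-1, -4)) = 382*(5/3 + ((1/2)*(-1) - 4/(-1))/3) = 382*(5/3 + (-1/2 - 4*(-1))/3) = 382*(5/3 + (-1/2 + 4)/3) = 382*(5/3 + (1/3)*(7/2)) = 382*(5/3 + 7/6) = 382*(17/6) = 3247/3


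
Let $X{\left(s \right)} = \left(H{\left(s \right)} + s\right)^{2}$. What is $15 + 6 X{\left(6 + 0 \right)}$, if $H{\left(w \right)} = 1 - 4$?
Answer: $69$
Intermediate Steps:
$H{\left(w \right)} = -3$ ($H{\left(w \right)} = 1 - 4 = -3$)
$X{\left(s \right)} = \left(-3 + s\right)^{2}$
$15 + 6 X{\left(6 + 0 \right)} = 15 + 6 \left(-3 + \left(6 + 0\right)\right)^{2} = 15 + 6 \left(-3 + 6\right)^{2} = 15 + 6 \cdot 3^{2} = 15 + 6 \cdot 9 = 15 + 54 = 69$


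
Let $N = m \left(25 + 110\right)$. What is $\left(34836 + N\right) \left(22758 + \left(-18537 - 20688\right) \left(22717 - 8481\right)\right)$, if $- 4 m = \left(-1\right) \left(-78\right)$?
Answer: $-17981930157597$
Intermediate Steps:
$m = - \frac{39}{2}$ ($m = - \frac{\left(-1\right) \left(-78\right)}{4} = \left(- \frac{1}{4}\right) 78 = - \frac{39}{2} \approx -19.5$)
$N = - \frac{5265}{2}$ ($N = - \frac{39 \left(25 + 110\right)}{2} = \left(- \frac{39}{2}\right) 135 = - \frac{5265}{2} \approx -2632.5$)
$\left(34836 + N\right) \left(22758 + \left(-18537 - 20688\right) \left(22717 - 8481\right)\right) = \left(34836 - \frac{5265}{2}\right) \left(22758 + \left(-18537 - 20688\right) \left(22717 - 8481\right)\right) = \frac{64407 \left(22758 - 558407100\right)}{2} = \frac{64407}{2} \left(-558384342\right) = -17981930157597$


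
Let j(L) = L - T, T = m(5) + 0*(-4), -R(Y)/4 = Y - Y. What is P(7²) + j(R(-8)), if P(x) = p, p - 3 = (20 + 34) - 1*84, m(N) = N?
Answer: -32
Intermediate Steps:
R(Y) = 0 (R(Y) = -4*(Y - Y) = -4*0 = 0)
T = 5 (T = 5 + 0*(-4) = 5 + 0 = 5)
j(L) = -5 + L (j(L) = L - 1*5 = L - 5 = -5 + L)
p = -27 (p = 3 + ((20 + 34) - 1*84) = 3 + (54 - 84) = 3 - 30 = -27)
P(x) = -27
P(7²) + j(R(-8)) = -27 + (-5 + 0) = -27 - 5 = -32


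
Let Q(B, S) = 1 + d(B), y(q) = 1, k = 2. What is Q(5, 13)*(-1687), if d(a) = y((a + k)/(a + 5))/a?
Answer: -10122/5 ≈ -2024.4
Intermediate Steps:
d(a) = 1/a
Q(B, S) = 1 + 1/B
Q(5, 13)*(-1687) = ((1 + 5)/5)*(-1687) = ((1/5)*6)*(-1687) = (6/5)*(-1687) = -10122/5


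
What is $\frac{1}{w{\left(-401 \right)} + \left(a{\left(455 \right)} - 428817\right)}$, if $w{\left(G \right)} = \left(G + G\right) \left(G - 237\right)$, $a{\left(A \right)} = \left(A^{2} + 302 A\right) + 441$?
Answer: $\frac{1}{427735} \approx 2.3379 \cdot 10^{-6}$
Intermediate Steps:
$a{\left(A \right)} = 441 + A^{2} + 302 A$
$w{\left(G \right)} = 2 G \left(-237 + G\right)$
$\frac{1}{w{\left(-401 \right)} + \left(a{\left(455 \right)} - 428817\right)} = \frac{1}{2 \left(-401\right) \left(-237 - 401\right) + \left(\left(441 + 455^{2} + 302 \cdot 455\right) - 428817\right)} = \frac{1}{2 \left(-401\right) \left(-638\right) + \left(\left(441 + 207025 + 137410\right) - 428817\right)} = \frac{1}{511676 + \left(344876 - 428817\right)} = \frac{1}{511676 - 83941} = \frac{1}{427735}$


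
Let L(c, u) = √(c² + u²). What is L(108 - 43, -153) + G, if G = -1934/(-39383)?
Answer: 1934/39383 + √27634 ≈ 166.28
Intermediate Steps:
G = 1934/39383 (G = -1934*(-1/39383) = 1934/39383 ≈ 0.049107)
L(108 - 43, -153) + G = √((108 - 43)² + (-153)²) + 1934/39383 = √(65² + 23409) + 1934/39383 = √(4225 + 23409) + 1934/39383 = √27634 + 1934/39383 = 1934/39383 + √27634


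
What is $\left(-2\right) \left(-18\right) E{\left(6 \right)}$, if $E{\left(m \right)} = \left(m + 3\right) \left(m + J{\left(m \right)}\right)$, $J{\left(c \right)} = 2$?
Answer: $2592$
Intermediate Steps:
$E{\left(m \right)} = \left(2 + m\right) \left(3 + m\right)$ ($E{\left(m \right)} = \left(m + 3\right) \left(m + 2\right) = \left(3 + m\right) \left(2 + m\right) = \left(2 + m\right) \left(3 + m\right)$)
$\left(-2\right) \left(-18\right) E{\left(6 \right)} = \left(-2\right) \left(-18\right) \left(6 + 6^{2} + 5 \cdot 6\right) = 36 \left(6 + 36 + 30\right) = 36 \cdot 72 = 2592$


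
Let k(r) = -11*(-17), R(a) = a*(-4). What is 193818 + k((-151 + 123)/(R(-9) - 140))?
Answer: 194005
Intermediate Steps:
R(a) = -4*a
k(r) = 187
193818 + k((-151 + 123)/(R(-9) - 140)) = 193818 + 187 = 194005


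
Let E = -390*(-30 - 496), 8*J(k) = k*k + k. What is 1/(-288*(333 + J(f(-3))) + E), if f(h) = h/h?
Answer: 1/109164 ≈ 9.1605e-6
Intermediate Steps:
f(h) = 1
J(k) = k/8 + k**2/8 (J(k) = (k*k + k)/8 = (k**2 + k)/8 = (k + k**2)/8 = k/8 + k**2/8)
E = 205140 (E = -390*(-526) = 205140)
1/(-288*(333 + J(f(-3))) + E) = 1/(-288*(333 + (1/8)*1*(1 + 1)) + 205140) = 1/(-288*(333 + (1/8)*1*2) + 205140) = 1/(-288*(333 + 1/4) + 205140) = 1/(-288*1333/4 + 205140) = 1/(-95976 + 205140) = 1/109164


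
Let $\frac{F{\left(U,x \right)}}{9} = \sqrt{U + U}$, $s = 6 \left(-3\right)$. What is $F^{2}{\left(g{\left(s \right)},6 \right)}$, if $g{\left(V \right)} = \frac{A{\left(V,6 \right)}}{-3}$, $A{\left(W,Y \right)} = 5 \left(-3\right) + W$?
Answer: $1782$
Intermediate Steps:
$s = -18$
$A{\left(W,Y \right)} = -15 + W$
$g{\left(V \right)} = 5 - \frac{V}{3}$ ($g{\left(V \right)} = \frac{-15 + V}{-3} = \left(-15 + V\right) \left(- \frac{1}{3}\right) = 5 - \frac{V}{3}$)
$F{\left(U,x \right)} = 9 \sqrt{2} \sqrt{U}$ ($F{\left(U,x \right)} = 9 \sqrt{U + U} = 9 \sqrt{2 U} = 9 \sqrt{2} \sqrt{U}$)
$F^{2}{\left(g{\left(s \right)},6 \right)} = \left(9 \sqrt{2} \sqrt{5 - -6}\right)^{2} = \left(9 \sqrt{2} \sqrt{5 + 6}\right)^{2} = \left(9 \sqrt{2} \sqrt{11}\right)^{2} = \left(9 \sqrt{22}\right)^{2} = 1782$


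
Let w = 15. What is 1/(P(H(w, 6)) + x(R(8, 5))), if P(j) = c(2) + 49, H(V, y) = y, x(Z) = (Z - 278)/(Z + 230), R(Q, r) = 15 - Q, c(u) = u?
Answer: 237/11816 ≈ 0.020058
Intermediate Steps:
x(Z) = (-278 + Z)/(230 + Z)
P(j) = 51 (P(j) = 2 + 49 = 51)
1/(P(H(w, 6)) + x(R(8, 5))) = 1/(51 + (-278 + (15 - 1*8))/(230 + (15 - 1*8))) = 1/(51 + (-278 + (15 - 8))/(230 + (15 - 8))) = 1/(51 + (-278 + 7)/(230 + 7)) = 1/(51 - 271/237) = 1/(11816/237) = 237/11816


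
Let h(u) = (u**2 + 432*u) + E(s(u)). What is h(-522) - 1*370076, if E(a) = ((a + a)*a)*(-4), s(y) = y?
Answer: -2502968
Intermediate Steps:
E(a) = -8*a**2 (E(a) = ((2*a)*a)*(-4) = (2*a**2)*(-4) = -8*a**2)
h(u) = -7*u**2 + 432*u (h(u) = (u**2 + 432*u) - 8*u**2 = -7*u**2 + 432*u)
h(-522) - 1*370076 = -522*(432 - 7*(-522)) - 1*370076 = -522*(432 + 3654) - 370076 = -522*4086 - 370076 = -2132892 - 370076 = -2502968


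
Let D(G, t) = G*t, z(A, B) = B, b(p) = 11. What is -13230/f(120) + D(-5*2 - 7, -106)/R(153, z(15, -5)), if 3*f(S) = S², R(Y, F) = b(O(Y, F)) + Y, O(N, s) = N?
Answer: 53999/6560 ≈ 8.2316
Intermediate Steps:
R(Y, F) = 11 + Y
f(S) = S²/3
-13230/f(120) + D(-5*2 - 7, -106)/R(153, z(15, -5)) = -13230/((⅓)*120²) + ((-5*2 - 7)*(-106))/(11 + 153) = -13230/((⅓)*14400) + ((-10 - 7)*(-106))/164 = -13230/4800 - 17*(-106)*(1/164) = -13230*1/4800 + 1802*(1/164) = -441/160 + 901/82 = 53999/6560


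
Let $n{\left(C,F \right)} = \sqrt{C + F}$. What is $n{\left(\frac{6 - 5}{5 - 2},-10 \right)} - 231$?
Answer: $-231 + \frac{i \sqrt{87}}{3} \approx -231.0 + 3.1091 i$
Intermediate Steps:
$n{\left(\frac{6 - 5}{5 - 2},-10 \right)} - 231 = \sqrt{\frac{6 - 5}{5 - 2} - 10} - 231 = \sqrt{1 \cdot \frac{1}{3} - 10} - 231 = \sqrt{\frac{1}{3} - 10} - 231 = \sqrt{- \frac{29}{3}} - 231 = \frac{i \sqrt{87}}{3} - 231 = -231 + \frac{i \sqrt{87}}{3}$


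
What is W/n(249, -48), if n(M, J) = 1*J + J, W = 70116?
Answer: -5843/8 ≈ -730.38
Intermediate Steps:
n(M, J) = 2*J (n(M, J) = J + J = 2*J)
W/n(249, -48) = 70116/((2*(-48))) = 70116/(-96) = 70116*(-1/96) = -5843/8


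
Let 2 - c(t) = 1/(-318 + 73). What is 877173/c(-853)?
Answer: 214907385/491 ≈ 4.3769e+5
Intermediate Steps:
c(t) = 491/245 (c(t) = 2 - 1/(-318 + 73) = 2 - 1/(-245) = 2 - 1*(-1/245) = 2 + 1/245 = 491/245)
877173/c(-853) = 877173/(491/245) = 877173*(245/491) = 214907385/491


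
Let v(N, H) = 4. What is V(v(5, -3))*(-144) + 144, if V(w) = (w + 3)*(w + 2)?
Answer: -5904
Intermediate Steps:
V(w) = (2 + w)*(3 + w) (V(w) = (3 + w)*(2 + w) = (2 + w)*(3 + w))
V(v(5, -3))*(-144) + 144 = (6 + 4² + 5*4)*(-144) + 144 = (6 + 16 + 20)*(-144) + 144 = 42*(-144) + 144 = -6048 + 144 = -5904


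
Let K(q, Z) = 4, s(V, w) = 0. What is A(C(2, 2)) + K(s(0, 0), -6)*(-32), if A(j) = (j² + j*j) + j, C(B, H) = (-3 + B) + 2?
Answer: -125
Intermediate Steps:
C(B, H) = -1 + B
A(j) = j + 2*j² (A(j) = (j² + j²) + j = 2*j² + j = j + 2*j²)
A(C(2, 2)) + K(s(0, 0), -6)*(-32) = (-1 + 2)*(1 + 2*(-1 + 2)) + 4*(-32) = 1*(1 + 2*1) - 128 = 1*(1 + 2) - 128 = 1*3 - 128 = 3 - 128 = -125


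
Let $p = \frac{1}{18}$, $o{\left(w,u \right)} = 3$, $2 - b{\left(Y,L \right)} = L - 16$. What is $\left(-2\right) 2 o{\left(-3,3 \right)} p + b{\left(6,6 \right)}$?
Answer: $\frac{34}{3} \approx 11.333$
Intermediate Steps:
$b{\left(Y,L \right)} = 18 - L$ ($b{\left(Y,L \right)} = 2 - \left(L - 16\right) = 2 - \left(-16 + L\right) = 18 - L$)
$p = \frac{1}{18} \approx 0.055556$
$\left(-2\right) 2 o{\left(-3,3 \right)} p + b{\left(6,6 \right)} = \left(-2\right) 2 \cdot 3 \cdot \frac{1}{18} + \left(18 - 6\right) = \left(-4\right) 3 \cdot \frac{1}{18} + \left(18 - 6\right) = \left(-12\right) \frac{1}{18} + 12 = - \frac{2}{3} + 12 = \frac{34}{3}$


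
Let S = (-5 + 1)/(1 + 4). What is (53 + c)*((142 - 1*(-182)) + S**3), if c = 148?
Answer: 8127636/125 ≈ 65021.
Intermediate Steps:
S = -4/5 ≈ -0.80000
(53 + c)*((142 - 1*(-182)) + S**3) = (53 + 148)*((142 - 1*(-182)) + (-4/5)**3) = 201*((142 + 182) - 64/125) = 201*(324 - 64/125) = 201*(40436/125) = 8127636/125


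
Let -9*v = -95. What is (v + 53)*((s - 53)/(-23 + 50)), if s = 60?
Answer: 4004/243 ≈ 16.477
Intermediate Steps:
v = 95/9 (v = -⅑*(-95) = 95/9 ≈ 10.556)
(v + 53)*((s - 53)/(-23 + 50)) = (95/9 + 53)*((60 - 53)/(-23 + 50)) = 572*(7/27)/9 = 572*(7*(1/27))/9 = (572/9)*(7/27) = 4004/243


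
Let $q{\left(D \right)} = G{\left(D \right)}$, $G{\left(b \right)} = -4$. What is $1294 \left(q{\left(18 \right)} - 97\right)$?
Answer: $-130694$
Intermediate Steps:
$q{\left(D \right)} = -4$
$1294 \left(q{\left(18 \right)} - 97\right) = 1294 \left(-4 - 97\right) = 1294 \left(-101\right) = -130694$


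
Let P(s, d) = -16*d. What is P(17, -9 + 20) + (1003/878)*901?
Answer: 749175/878 ≈ 853.27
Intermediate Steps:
P(17, -9 + 20) + (1003/878)*901 = -16*(-9 + 20) + (1003/878)*901 = -16*11 + (1003*(1/878))*901 = -176 + (1003/878)*901 = -176 + 903703/878 = 749175/878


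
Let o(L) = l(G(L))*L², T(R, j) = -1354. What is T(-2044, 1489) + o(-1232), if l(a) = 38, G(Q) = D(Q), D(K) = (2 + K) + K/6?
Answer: 57675958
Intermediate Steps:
D(K) = 2 + 7*K/6 (D(K) = (2 + K) + K*(⅙) = (2 + K) + K/6 = 2 + 7*K/6)
G(Q) = 2 + 7*Q/6
o(L) = 38*L²
T(-2044, 1489) + o(-1232) = -1354 + 38*(-1232)² = -1354 + 38*1517824 = -1354 + 57677312 = 57675958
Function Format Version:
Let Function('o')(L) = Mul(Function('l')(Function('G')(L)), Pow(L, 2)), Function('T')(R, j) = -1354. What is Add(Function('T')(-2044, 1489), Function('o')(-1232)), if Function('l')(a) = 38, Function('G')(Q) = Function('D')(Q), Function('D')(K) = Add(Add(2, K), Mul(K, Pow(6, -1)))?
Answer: 57675958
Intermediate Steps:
Function('D')(K) = Add(2, Mul(Rational(7, 6), K)) (Function('D')(K) = Add(Add(2, K), Mul(K, Rational(1, 6))) = Add(Add(2, K), Mul(Rational(1, 6), K)) = Add(2, Mul(Rational(7, 6), K)))
Function('G')(Q) = Add(2, Mul(Rational(7, 6), Q))
Function('o')(L) = Mul(38, Pow(L, 2))
Add(Function('T')(-2044, 1489), Function('o')(-1232)) = Add(-1354, Mul(38, Pow(-1232, 2))) = Add(-1354, Mul(38, 1517824)) = Add(-1354, 57677312) = 57675958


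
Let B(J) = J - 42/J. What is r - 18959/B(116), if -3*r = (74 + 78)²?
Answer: -158257394/20121 ≈ -7865.3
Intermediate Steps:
B(J) = J - 42/J
r = -23104/3 (r = -(74 + 78)²/3 = -⅓*152² = -⅓*23104 = -23104/3 ≈ -7701.3)
r - 18959/B(116) = -23104/3 - 18959/(116 - 42/116) = -23104/3 - 18959/(116 - 42*1/116) = -23104/3 - 18959/(116 - 21/58) = -23104/3 - 18959/6707/58 = -23104/3 - 18959*58/6707 = -23104/3 - 1099622/6707 = -158257394/20121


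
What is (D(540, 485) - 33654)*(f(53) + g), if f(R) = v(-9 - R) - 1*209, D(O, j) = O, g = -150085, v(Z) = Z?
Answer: 4978888584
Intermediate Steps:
f(R) = -218 - R (f(R) = (-9 - R) - 1*209 = (-9 - R) - 209 = -218 - R)
(D(540, 485) - 33654)*(f(53) + g) = (540 - 33654)*((-218 - 1*53) - 150085) = -33114*((-218 - 53) - 150085) = -33114*(-271 - 150085) = -33114*(-150356) = 4978888584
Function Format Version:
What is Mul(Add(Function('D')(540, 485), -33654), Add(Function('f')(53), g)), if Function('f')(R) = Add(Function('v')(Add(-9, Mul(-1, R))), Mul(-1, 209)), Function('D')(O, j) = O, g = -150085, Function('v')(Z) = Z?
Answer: 4978888584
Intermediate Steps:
Function('f')(R) = Add(-218, Mul(-1, R)) (Function('f')(R) = Add(Add(-9, Mul(-1, R)), Mul(-1, 209)) = Add(Add(-9, Mul(-1, R)), -209) = Add(-218, Mul(-1, R)))
Mul(Add(Function('D')(540, 485), -33654), Add(Function('f')(53), g)) = Mul(Add(540, -33654), Add(Add(-218, Mul(-1, 53)), -150085)) = Mul(-33114, Add(Add(-218, -53), -150085)) = Mul(-33114, Add(-271, -150085)) = Mul(-33114, -150356) = 4978888584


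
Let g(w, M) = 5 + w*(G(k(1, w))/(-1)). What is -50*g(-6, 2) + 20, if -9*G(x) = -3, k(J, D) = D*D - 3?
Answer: -330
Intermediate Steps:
k(J, D) = -3 + D² (k(J, D) = D² - 3 = -3 + D²)
G(x) = ⅓ (G(x) = -⅑*(-3) = ⅓)
g(w, M) = 5 - w/3 (g(w, M) = 5 + w*((⅓)/(-1)) = 5 + w*((⅓)*(-1)) = 5 + w*(-⅓) = 5 - w/3)
-50*g(-6, 2) + 20 = -50*(5 - ⅓*(-6)) + 20 = -50*(5 + 2) + 20 = -50*7 + 20 = -350 + 20 = -330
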